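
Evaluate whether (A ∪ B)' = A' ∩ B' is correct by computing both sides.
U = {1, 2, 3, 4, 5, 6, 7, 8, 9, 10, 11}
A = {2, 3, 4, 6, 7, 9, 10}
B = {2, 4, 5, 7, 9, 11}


LHS: A ∪ B = {2, 3, 4, 5, 6, 7, 9, 10, 11}
(A ∪ B)' = U \ (A ∪ B) = {1, 8}
A' = {1, 5, 8, 11}, B' = {1, 3, 6, 8, 10}
Claimed RHS: A' ∩ B' = {1, 8}
Identity is VALID: LHS = RHS = {1, 8} ✓

Identity is valid. (A ∪ B)' = A' ∩ B' = {1, 8}


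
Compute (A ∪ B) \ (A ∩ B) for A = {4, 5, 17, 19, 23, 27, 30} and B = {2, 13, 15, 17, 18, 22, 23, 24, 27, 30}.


A △ B = (A \ B) ∪ (B \ A) = elements in exactly one of A or B
A \ B = {4, 5, 19}
B \ A = {2, 13, 15, 18, 22, 24}
A △ B = {2, 4, 5, 13, 15, 18, 19, 22, 24}

A △ B = {2, 4, 5, 13, 15, 18, 19, 22, 24}


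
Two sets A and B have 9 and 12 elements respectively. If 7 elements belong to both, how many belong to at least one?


|A ∪ B| = |A| + |B| - |A ∩ B|
= 9 + 12 - 7
= 14

|A ∪ B| = 14


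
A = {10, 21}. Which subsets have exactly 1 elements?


|A| = 2, so A has C(2,1) = 2 subsets of size 1.
Enumerate by choosing 1 elements from A at a time:
{10}, {21}

1-element subsets (2 total): {10}, {21}


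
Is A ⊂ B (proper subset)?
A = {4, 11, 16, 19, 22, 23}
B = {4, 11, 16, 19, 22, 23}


A ⊂ B requires: A ⊆ B AND A ≠ B.
A ⊆ B? Yes
A = B? Yes
A = B, so A is not a PROPER subset.

No, A is not a proper subset of B


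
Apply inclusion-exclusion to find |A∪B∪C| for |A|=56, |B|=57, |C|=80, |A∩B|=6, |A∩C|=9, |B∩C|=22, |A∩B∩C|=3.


|A∪B∪C| = |A|+|B|+|C| - |A∩B|-|A∩C|-|B∩C| + |A∩B∩C|
= 56+57+80 - 6-9-22 + 3
= 193 - 37 + 3
= 159

|A ∪ B ∪ C| = 159


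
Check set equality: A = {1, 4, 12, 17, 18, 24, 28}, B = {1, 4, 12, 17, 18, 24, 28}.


Two sets are equal iff they have exactly the same elements.
A = {1, 4, 12, 17, 18, 24, 28}
B = {1, 4, 12, 17, 18, 24, 28}
Same elements → A = B

Yes, A = B


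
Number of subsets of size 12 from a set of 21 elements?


C(n,k) = n! / (k!(n-k)!)
C(21,12) = 21! / (12!9!)
= 293930

C(21,12) = 293930


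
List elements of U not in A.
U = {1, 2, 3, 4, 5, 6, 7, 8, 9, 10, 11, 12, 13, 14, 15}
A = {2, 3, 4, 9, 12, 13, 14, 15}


Aᶜ = U \ A = elements in U but not in A
U = {1, 2, 3, 4, 5, 6, 7, 8, 9, 10, 11, 12, 13, 14, 15}
A = {2, 3, 4, 9, 12, 13, 14, 15}
Aᶜ = {1, 5, 6, 7, 8, 10, 11}

Aᶜ = {1, 5, 6, 7, 8, 10, 11}


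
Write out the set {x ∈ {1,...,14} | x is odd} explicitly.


Checking each candidate:
Condition: odd numbers in {1,...,14}
Result = {1, 3, 5, 7, 9, 11, 13}

{1, 3, 5, 7, 9, 11, 13}


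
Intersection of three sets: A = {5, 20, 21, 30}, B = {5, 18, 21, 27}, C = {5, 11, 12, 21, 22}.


A ∩ B = {5, 21}
(A ∩ B) ∩ C = {5, 21}

A ∩ B ∩ C = {5, 21}


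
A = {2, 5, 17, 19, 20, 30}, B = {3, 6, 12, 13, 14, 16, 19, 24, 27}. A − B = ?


A \ B = elements in A but not in B
A = {2, 5, 17, 19, 20, 30}
B = {3, 6, 12, 13, 14, 16, 19, 24, 27}
Remove from A any elements in B
A \ B = {2, 5, 17, 20, 30}

A \ B = {2, 5, 17, 20, 30}


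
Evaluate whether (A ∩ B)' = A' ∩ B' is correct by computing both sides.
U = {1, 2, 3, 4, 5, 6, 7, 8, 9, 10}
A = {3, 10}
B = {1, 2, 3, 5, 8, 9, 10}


LHS: A ∩ B = {3, 10}
(A ∩ B)' = U \ (A ∩ B) = {1, 2, 4, 5, 6, 7, 8, 9}
A' = {1, 2, 4, 5, 6, 7, 8, 9}, B' = {4, 6, 7}
Claimed RHS: A' ∩ B' = {4, 6, 7}
Identity is INVALID: LHS = {1, 2, 4, 5, 6, 7, 8, 9} but the RHS claimed here equals {4, 6, 7}. The correct form is (A ∩ B)' = A' ∪ B'.

Identity is invalid: (A ∩ B)' = {1, 2, 4, 5, 6, 7, 8, 9} but A' ∩ B' = {4, 6, 7}. The correct De Morgan law is (A ∩ B)' = A' ∪ B'.


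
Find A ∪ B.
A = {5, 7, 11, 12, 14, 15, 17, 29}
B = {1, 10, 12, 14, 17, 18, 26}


A ∪ B = all elements in A or B (or both)
A = {5, 7, 11, 12, 14, 15, 17, 29}
B = {1, 10, 12, 14, 17, 18, 26}
A ∪ B = {1, 5, 7, 10, 11, 12, 14, 15, 17, 18, 26, 29}

A ∪ B = {1, 5, 7, 10, 11, 12, 14, 15, 17, 18, 26, 29}


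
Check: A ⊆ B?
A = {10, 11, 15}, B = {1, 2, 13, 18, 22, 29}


A ⊆ B means every element of A is in B.
Elements in A not in B: {10, 11, 15}
So A ⊄ B.

No, A ⊄ B


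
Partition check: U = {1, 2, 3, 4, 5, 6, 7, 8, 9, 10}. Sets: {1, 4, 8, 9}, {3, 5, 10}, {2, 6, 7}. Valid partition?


A partition requires: (1) non-empty parts, (2) pairwise disjoint, (3) union = U
Parts: {1, 4, 8, 9}, {3, 5, 10}, {2, 6, 7}
Union of parts: {1, 2, 3, 4, 5, 6, 7, 8, 9, 10}
U = {1, 2, 3, 4, 5, 6, 7, 8, 9, 10}
All non-empty? True
Pairwise disjoint? True
Covers U? True

Yes, valid partition


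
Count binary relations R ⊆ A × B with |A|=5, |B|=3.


A relation from A to B is any subset of A × B.
|A × B| = 5 × 3 = 15
# relations = 2^|A × B| = 2^15 = 32768

Number of relations = 32768


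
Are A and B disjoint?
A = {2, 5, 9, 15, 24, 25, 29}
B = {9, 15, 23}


Disjoint means A ∩ B = ∅.
A ∩ B = {9, 15}
A ∩ B ≠ ∅, so A and B are NOT disjoint.

No, A and B are not disjoint (A ∩ B = {9, 15})


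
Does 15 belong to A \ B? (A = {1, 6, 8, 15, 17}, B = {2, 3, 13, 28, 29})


A = {1, 6, 8, 15, 17}, B = {2, 3, 13, 28, 29}
A \ B = elements in A but not in B
A \ B = {1, 6, 8, 15, 17}
Checking if 15 ∈ A \ B
15 is in A \ B → True

15 ∈ A \ B


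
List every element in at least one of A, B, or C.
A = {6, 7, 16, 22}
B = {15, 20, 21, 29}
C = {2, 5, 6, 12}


A ∪ B = {6, 7, 15, 16, 20, 21, 22, 29}
(A ∪ B) ∪ C = {2, 5, 6, 7, 12, 15, 16, 20, 21, 22, 29}

A ∪ B ∪ C = {2, 5, 6, 7, 12, 15, 16, 20, 21, 22, 29}


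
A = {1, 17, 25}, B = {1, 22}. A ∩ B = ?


A ∩ B = elements in both A and B
A = {1, 17, 25}
B = {1, 22}
A ∩ B = {1}

A ∩ B = {1}


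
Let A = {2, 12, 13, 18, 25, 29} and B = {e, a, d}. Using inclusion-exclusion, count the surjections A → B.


n = |A| = 6, k = |B| = 3. Surjections via inclusion-exclusion:
S(n,k) = Σ(-1)^i × C(k,i) × (k-i)^n, i=0 to k
i=0: (-1)^0×C(3,0)×3^6 = 729
i=1: (-1)^1×C(3,1)×2^6 = -192
i=2: (-1)^2×C(3,2)×1^6 = 3
i=3: (-1)^3×C(3,3)×0^6 = 0
Total = 540

Number of surjections = 540


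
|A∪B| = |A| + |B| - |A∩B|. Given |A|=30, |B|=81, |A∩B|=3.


|A ∪ B| = |A| + |B| - |A ∩ B|
= 30 + 81 - 3
= 108

|A ∪ B| = 108


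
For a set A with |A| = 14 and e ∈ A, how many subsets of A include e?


Subsets of A containing e correspond to subsets of A \ {e}, which has 13 elements.
Count = 2^(n-1) = 2^13
= 8192

Number of subsets containing e = 8192


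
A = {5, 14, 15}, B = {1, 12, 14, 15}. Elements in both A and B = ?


A = {5, 14, 15}
B = {1, 12, 14, 15}
Region: in both A and B
Elements: {14, 15}

Elements in both A and B: {14, 15}


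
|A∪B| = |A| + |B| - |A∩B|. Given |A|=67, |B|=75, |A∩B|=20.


|A ∪ B| = |A| + |B| - |A ∩ B|
= 67 + 75 - 20
= 122

|A ∪ B| = 122


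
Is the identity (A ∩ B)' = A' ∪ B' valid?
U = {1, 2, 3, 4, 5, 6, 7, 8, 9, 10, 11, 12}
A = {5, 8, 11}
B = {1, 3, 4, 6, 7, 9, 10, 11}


LHS: A ∩ B = {11}
(A ∩ B)' = U \ (A ∩ B) = {1, 2, 3, 4, 5, 6, 7, 8, 9, 10, 12}
A' = {1, 2, 3, 4, 6, 7, 9, 10, 12}, B' = {2, 5, 8, 12}
Claimed RHS: A' ∪ B' = {1, 2, 3, 4, 5, 6, 7, 8, 9, 10, 12}
Identity is VALID: LHS = RHS = {1, 2, 3, 4, 5, 6, 7, 8, 9, 10, 12} ✓

Identity is valid. (A ∩ B)' = A' ∪ B' = {1, 2, 3, 4, 5, 6, 7, 8, 9, 10, 12}


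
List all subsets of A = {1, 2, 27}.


|A| = 3, so |P(A)| = 2^3 = 8
Enumerate subsets by cardinality (0 to 3):
∅, {1}, {2}, {27}, {1, 2}, {1, 27}, {2, 27}, {1, 2, 27}

P(A) has 8 subsets: ∅, {1}, {2}, {27}, {1, 2}, {1, 27}, {2, 27}, {1, 2, 27}


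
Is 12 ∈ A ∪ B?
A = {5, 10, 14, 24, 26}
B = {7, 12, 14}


A = {5, 10, 14, 24, 26}, B = {7, 12, 14}
A ∪ B = all elements in A or B
A ∪ B = {5, 7, 10, 12, 14, 24, 26}
Checking if 12 ∈ A ∪ B
12 is in A ∪ B → True

12 ∈ A ∪ B


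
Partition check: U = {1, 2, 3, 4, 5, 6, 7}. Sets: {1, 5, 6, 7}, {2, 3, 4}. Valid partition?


A partition requires: (1) non-empty parts, (2) pairwise disjoint, (3) union = U
Parts: {1, 5, 6, 7}, {2, 3, 4}
Union of parts: {1, 2, 3, 4, 5, 6, 7}
U = {1, 2, 3, 4, 5, 6, 7}
All non-empty? True
Pairwise disjoint? True
Covers U? True

Yes, valid partition


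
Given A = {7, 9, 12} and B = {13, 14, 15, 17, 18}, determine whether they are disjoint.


Disjoint means A ∩ B = ∅.
A ∩ B = ∅
A ∩ B = ∅, so A and B are disjoint.

Yes, A and B are disjoint


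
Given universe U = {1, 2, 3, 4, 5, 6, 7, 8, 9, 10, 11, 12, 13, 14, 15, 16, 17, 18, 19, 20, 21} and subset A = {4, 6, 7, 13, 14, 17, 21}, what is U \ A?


Aᶜ = U \ A = elements in U but not in A
U = {1, 2, 3, 4, 5, 6, 7, 8, 9, 10, 11, 12, 13, 14, 15, 16, 17, 18, 19, 20, 21}
A = {4, 6, 7, 13, 14, 17, 21}
Aᶜ = {1, 2, 3, 5, 8, 9, 10, 11, 12, 15, 16, 18, 19, 20}

Aᶜ = {1, 2, 3, 5, 8, 9, 10, 11, 12, 15, 16, 18, 19, 20}


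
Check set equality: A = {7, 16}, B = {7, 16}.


Two sets are equal iff they have exactly the same elements.
A = {7, 16}
B = {7, 16}
Same elements → A = B

Yes, A = B


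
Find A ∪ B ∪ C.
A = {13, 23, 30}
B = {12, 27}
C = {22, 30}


A ∪ B = {12, 13, 23, 27, 30}
(A ∪ B) ∪ C = {12, 13, 22, 23, 27, 30}

A ∪ B ∪ C = {12, 13, 22, 23, 27, 30}


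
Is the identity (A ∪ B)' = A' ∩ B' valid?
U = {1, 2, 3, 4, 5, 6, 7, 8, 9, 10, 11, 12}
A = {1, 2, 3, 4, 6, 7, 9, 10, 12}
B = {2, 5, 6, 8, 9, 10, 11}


LHS: A ∪ B = {1, 2, 3, 4, 5, 6, 7, 8, 9, 10, 11, 12}
(A ∪ B)' = U \ (A ∪ B) = ∅
A' = {5, 8, 11}, B' = {1, 3, 4, 7, 12}
Claimed RHS: A' ∩ B' = ∅
Identity is VALID: LHS = RHS = ∅ ✓

Identity is valid. (A ∪ B)' = A' ∩ B' = ∅


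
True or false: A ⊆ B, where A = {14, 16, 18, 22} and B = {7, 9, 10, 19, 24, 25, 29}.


A ⊆ B means every element of A is in B.
Elements in A not in B: {14, 16, 18, 22}
So A ⊄ B.

No, A ⊄ B


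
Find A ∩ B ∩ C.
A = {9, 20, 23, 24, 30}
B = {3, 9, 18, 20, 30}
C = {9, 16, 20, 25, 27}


A ∩ B = {9, 20, 30}
(A ∩ B) ∩ C = {9, 20}

A ∩ B ∩ C = {9, 20}


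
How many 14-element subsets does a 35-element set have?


C(n,k) = n! / (k!(n-k)!)
C(35,14) = 35! / (14!21!)
= 2319959400

C(35,14) = 2319959400


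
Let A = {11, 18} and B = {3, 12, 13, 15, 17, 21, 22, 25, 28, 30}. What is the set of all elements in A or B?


A ∪ B = all elements in A or B (or both)
A = {11, 18}
B = {3, 12, 13, 15, 17, 21, 22, 25, 28, 30}
A ∪ B = {3, 11, 12, 13, 15, 17, 18, 21, 22, 25, 28, 30}

A ∪ B = {3, 11, 12, 13, 15, 17, 18, 21, 22, 25, 28, 30}


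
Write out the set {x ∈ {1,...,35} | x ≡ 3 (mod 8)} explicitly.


Checking each candidate:
Condition: x in {1,...,35} with x ≡ 3 (mod 8)
Result = {3, 11, 19, 27, 35}

{3, 11, 19, 27, 35}


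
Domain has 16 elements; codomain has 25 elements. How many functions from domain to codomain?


Each of |A| = 16 inputs maps to any of |B| = 25 outputs.
# functions = |B|^|A| = 25^16
= 23283064365386962890625

Number of functions = 23283064365386962890625


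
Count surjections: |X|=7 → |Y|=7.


n = |X| = 7, k = |Y| = 7. Surjections via inclusion-exclusion:
S(n,k) = Σ(-1)^i × C(k,i) × (k-i)^n, i=0 to k
i=0: (-1)^0×C(7,0)×7^7 = 823543
i=1: (-1)^1×C(7,1)×6^7 = -1959552
i=2: (-1)^2×C(7,2)×5^7 = 1640625
i=3: (-1)^3×C(7,3)×4^7 = -573440
i=4: (-1)^4×C(7,4)×3^7 = 76545
i=5: (-1)^5×C(7,5)×2^7 = -2688
i=6: (-1)^6×C(7,6)×1^7 = 7
i=7: (-1)^7×C(7,7)×0^7 = 0
Total = 5040

Number of surjections = 5040


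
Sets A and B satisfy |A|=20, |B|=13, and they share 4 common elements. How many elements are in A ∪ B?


|A ∪ B| = |A| + |B| - |A ∩ B|
= 20 + 13 - 4
= 29

|A ∪ B| = 29


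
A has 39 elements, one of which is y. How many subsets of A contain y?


Subsets of A containing y correspond to subsets of A \ {y}, which has 38 elements.
Count = 2^(n-1) = 2^38
= 274877906944

Number of subsets containing y = 274877906944


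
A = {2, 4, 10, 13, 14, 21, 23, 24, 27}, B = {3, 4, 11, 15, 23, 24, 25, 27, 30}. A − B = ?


A \ B = elements in A but not in B
A = {2, 4, 10, 13, 14, 21, 23, 24, 27}
B = {3, 4, 11, 15, 23, 24, 25, 27, 30}
Remove from A any elements in B
A \ B = {2, 10, 13, 14, 21}

A \ B = {2, 10, 13, 14, 21}


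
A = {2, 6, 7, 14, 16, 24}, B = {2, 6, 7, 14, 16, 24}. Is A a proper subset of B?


A ⊂ B requires: A ⊆ B AND A ≠ B.
A ⊆ B? Yes
A = B? Yes
A = B, so A is not a PROPER subset.

No, A is not a proper subset of B


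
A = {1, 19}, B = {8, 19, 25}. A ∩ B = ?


A ∩ B = elements in both A and B
A = {1, 19}
B = {8, 19, 25}
A ∩ B = {19}

A ∩ B = {19}


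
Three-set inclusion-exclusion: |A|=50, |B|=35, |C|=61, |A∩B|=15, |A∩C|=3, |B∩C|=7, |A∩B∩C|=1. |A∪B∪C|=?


|A∪B∪C| = |A|+|B|+|C| - |A∩B|-|A∩C|-|B∩C| + |A∩B∩C|
= 50+35+61 - 15-3-7 + 1
= 146 - 25 + 1
= 122

|A ∪ B ∪ C| = 122


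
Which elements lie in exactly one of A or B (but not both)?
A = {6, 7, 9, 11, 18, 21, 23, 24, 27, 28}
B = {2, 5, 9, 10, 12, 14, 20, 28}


A △ B = (A \ B) ∪ (B \ A) = elements in exactly one of A or B
A \ B = {6, 7, 11, 18, 21, 23, 24, 27}
B \ A = {2, 5, 10, 12, 14, 20}
A △ B = {2, 5, 6, 7, 10, 11, 12, 14, 18, 20, 21, 23, 24, 27}

A △ B = {2, 5, 6, 7, 10, 11, 12, 14, 18, 20, 21, 23, 24, 27}


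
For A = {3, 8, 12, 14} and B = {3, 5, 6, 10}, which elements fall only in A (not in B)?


A = {3, 8, 12, 14}
B = {3, 5, 6, 10}
Region: only in A (not in B)
Elements: {8, 12, 14}

Elements only in A (not in B): {8, 12, 14}


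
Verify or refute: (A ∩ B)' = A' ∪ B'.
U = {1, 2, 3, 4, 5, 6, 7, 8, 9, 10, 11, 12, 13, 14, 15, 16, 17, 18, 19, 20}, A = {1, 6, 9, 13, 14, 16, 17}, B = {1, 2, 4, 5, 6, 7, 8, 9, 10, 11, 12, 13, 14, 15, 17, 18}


LHS: A ∩ B = {1, 6, 9, 13, 14, 17}
(A ∩ B)' = U \ (A ∩ B) = {2, 3, 4, 5, 7, 8, 10, 11, 12, 15, 16, 18, 19, 20}
A' = {2, 3, 4, 5, 7, 8, 10, 11, 12, 15, 18, 19, 20}, B' = {3, 16, 19, 20}
Claimed RHS: A' ∪ B' = {2, 3, 4, 5, 7, 8, 10, 11, 12, 15, 16, 18, 19, 20}
Identity is VALID: LHS = RHS = {2, 3, 4, 5, 7, 8, 10, 11, 12, 15, 16, 18, 19, 20} ✓

Identity is valid. (A ∩ B)' = A' ∪ B' = {2, 3, 4, 5, 7, 8, 10, 11, 12, 15, 16, 18, 19, 20}


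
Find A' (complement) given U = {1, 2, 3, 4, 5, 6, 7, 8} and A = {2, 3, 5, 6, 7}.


Aᶜ = U \ A = elements in U but not in A
U = {1, 2, 3, 4, 5, 6, 7, 8}
A = {2, 3, 5, 6, 7}
Aᶜ = {1, 4, 8}

Aᶜ = {1, 4, 8}


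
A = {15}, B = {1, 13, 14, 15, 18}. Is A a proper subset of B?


A ⊂ B requires: A ⊆ B AND A ≠ B.
A ⊆ B? Yes
A = B? No
A ⊂ B: Yes (A is a proper subset of B)

Yes, A ⊂ B


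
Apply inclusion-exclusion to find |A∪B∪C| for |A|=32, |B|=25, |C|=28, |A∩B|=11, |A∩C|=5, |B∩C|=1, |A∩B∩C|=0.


|A∪B∪C| = |A|+|B|+|C| - |A∩B|-|A∩C|-|B∩C| + |A∩B∩C|
= 32+25+28 - 11-5-1 + 0
= 85 - 17 + 0
= 68

|A ∪ B ∪ C| = 68


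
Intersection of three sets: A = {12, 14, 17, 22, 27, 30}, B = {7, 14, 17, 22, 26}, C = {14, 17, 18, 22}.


A ∩ B = {14, 17, 22}
(A ∩ B) ∩ C = {14, 17, 22}

A ∩ B ∩ C = {14, 17, 22}


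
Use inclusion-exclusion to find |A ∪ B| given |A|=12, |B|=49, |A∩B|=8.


|A ∪ B| = |A| + |B| - |A ∩ B|
= 12 + 49 - 8
= 53

|A ∪ B| = 53


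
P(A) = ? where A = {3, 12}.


|A| = 2, so |P(A)| = 2^2 = 4
Enumerate subsets by cardinality (0 to 2):
∅, {3}, {12}, {3, 12}

P(A) has 4 subsets: ∅, {3}, {12}, {3, 12}


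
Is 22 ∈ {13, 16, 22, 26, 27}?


A = {13, 16, 22, 26, 27}
Checking if 22 is in A
22 is in A → True

22 ∈ A


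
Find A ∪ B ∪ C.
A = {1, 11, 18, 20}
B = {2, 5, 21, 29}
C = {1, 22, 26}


A ∪ B = {1, 2, 5, 11, 18, 20, 21, 29}
(A ∪ B) ∪ C = {1, 2, 5, 11, 18, 20, 21, 22, 26, 29}

A ∪ B ∪ C = {1, 2, 5, 11, 18, 20, 21, 22, 26, 29}


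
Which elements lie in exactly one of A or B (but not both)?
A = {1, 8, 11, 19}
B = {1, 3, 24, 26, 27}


A △ B = (A \ B) ∪ (B \ A) = elements in exactly one of A or B
A \ B = {8, 11, 19}
B \ A = {3, 24, 26, 27}
A △ B = {3, 8, 11, 19, 24, 26, 27}

A △ B = {3, 8, 11, 19, 24, 26, 27}


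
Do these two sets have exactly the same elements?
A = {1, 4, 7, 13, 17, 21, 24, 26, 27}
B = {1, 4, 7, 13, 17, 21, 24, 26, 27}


Two sets are equal iff they have exactly the same elements.
A = {1, 4, 7, 13, 17, 21, 24, 26, 27}
B = {1, 4, 7, 13, 17, 21, 24, 26, 27}
Same elements → A = B

Yes, A = B


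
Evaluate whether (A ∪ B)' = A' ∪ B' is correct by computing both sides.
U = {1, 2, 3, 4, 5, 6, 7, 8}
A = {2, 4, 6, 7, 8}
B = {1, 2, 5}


LHS: A ∪ B = {1, 2, 4, 5, 6, 7, 8}
(A ∪ B)' = U \ (A ∪ B) = {3}
A' = {1, 3, 5}, B' = {3, 4, 6, 7, 8}
Claimed RHS: A' ∪ B' = {1, 3, 4, 5, 6, 7, 8}
Identity is INVALID: LHS = {3} but the RHS claimed here equals {1, 3, 4, 5, 6, 7, 8}. The correct form is (A ∪ B)' = A' ∩ B'.

Identity is invalid: (A ∪ B)' = {3} but A' ∪ B' = {1, 3, 4, 5, 6, 7, 8}. The correct De Morgan law is (A ∪ B)' = A' ∩ B'.


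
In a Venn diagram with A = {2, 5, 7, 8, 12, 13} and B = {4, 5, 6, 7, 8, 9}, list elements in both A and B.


A = {2, 5, 7, 8, 12, 13}
B = {4, 5, 6, 7, 8, 9}
Region: in both A and B
Elements: {5, 7, 8}

Elements in both A and B: {5, 7, 8}


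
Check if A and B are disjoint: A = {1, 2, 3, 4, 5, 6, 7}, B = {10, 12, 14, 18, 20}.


Disjoint means A ∩ B = ∅.
A ∩ B = ∅
A ∩ B = ∅, so A and B are disjoint.

Yes, A and B are disjoint


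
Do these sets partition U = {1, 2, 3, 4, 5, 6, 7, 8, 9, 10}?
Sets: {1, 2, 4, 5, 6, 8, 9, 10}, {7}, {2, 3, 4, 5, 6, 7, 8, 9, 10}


A partition requires: (1) non-empty parts, (2) pairwise disjoint, (3) union = U
Parts: {1, 2, 4, 5, 6, 8, 9, 10}, {7}, {2, 3, 4, 5, 6, 7, 8, 9, 10}
Union of parts: {1, 2, 3, 4, 5, 6, 7, 8, 9, 10}
U = {1, 2, 3, 4, 5, 6, 7, 8, 9, 10}
All non-empty? True
Pairwise disjoint? False
Covers U? True

No, not a valid partition


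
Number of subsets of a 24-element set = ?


Number of subsets = 2^n
= 2^24
= 16777216

|P(A)| = 16777216


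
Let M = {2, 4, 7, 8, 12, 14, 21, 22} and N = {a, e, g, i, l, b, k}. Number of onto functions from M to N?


n = |M| = 8, k = |N| = 7. Surjections via inclusion-exclusion:
S(n,k) = Σ(-1)^i × C(k,i) × (k-i)^n, i=0 to k
i=0: (-1)^0×C(7,0)×7^8 = 5764801
i=1: (-1)^1×C(7,1)×6^8 = -11757312
i=2: (-1)^2×C(7,2)×5^8 = 8203125
i=3: (-1)^3×C(7,3)×4^8 = -2293760
i=4: (-1)^4×C(7,4)×3^8 = 229635
i=5: (-1)^5×C(7,5)×2^8 = -5376
i=6: (-1)^6×C(7,6)×1^8 = 7
i=7: (-1)^7×C(7,7)×0^8 = 0
Total = 141120

Number of surjections = 141120


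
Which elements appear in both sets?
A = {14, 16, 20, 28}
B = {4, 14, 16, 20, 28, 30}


A ∩ B = elements in both A and B
A = {14, 16, 20, 28}
B = {4, 14, 16, 20, 28, 30}
A ∩ B = {14, 16, 20, 28}

A ∩ B = {14, 16, 20, 28}


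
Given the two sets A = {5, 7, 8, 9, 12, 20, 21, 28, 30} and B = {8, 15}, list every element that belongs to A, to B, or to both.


A ∪ B = all elements in A or B (or both)
A = {5, 7, 8, 9, 12, 20, 21, 28, 30}
B = {8, 15}
A ∪ B = {5, 7, 8, 9, 12, 15, 20, 21, 28, 30}

A ∪ B = {5, 7, 8, 9, 12, 15, 20, 21, 28, 30}


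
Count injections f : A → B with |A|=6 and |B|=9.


An injection sends each of |A| = 6 inputs to a distinct output in B.
# injections = |B|·(|B|-1)·…·(|B|-|A|+1) = 9! / (9 - 6)!
= 9 × 8 × 7 × 6 × 5 × 4
= 60480

Number of injections = 60480


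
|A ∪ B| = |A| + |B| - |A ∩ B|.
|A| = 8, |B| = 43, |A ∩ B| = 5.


|A ∪ B| = |A| + |B| - |A ∩ B|
= 8 + 43 - 5
= 46

|A ∪ B| = 46


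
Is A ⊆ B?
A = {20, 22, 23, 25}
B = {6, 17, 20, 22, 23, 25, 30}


A ⊆ B means every element of A is in B.
All elements of A are in B.
So A ⊆ B.

Yes, A ⊆ B


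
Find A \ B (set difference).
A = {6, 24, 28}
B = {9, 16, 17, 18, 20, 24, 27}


A \ B = elements in A but not in B
A = {6, 24, 28}
B = {9, 16, 17, 18, 20, 24, 27}
Remove from A any elements in B
A \ B = {6, 28}

A \ B = {6, 28}


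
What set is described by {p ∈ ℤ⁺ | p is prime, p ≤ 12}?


Checking each candidate:
Condition: primes ≤ 12
Result = {2, 3, 5, 7, 11}

{2, 3, 5, 7, 11}


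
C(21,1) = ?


C(n,k) = n! / (k!(n-k)!)
C(21,1) = 21! / (1!20!)
= 21

C(21,1) = 21


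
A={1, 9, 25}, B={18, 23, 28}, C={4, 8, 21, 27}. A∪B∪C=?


A ∪ B = {1, 9, 18, 23, 25, 28}
(A ∪ B) ∪ C = {1, 4, 8, 9, 18, 21, 23, 25, 27, 28}

A ∪ B ∪ C = {1, 4, 8, 9, 18, 21, 23, 25, 27, 28}


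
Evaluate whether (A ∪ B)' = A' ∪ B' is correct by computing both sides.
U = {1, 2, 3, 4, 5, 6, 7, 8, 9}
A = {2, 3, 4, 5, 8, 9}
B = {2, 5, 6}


LHS: A ∪ B = {2, 3, 4, 5, 6, 8, 9}
(A ∪ B)' = U \ (A ∪ B) = {1, 7}
A' = {1, 6, 7}, B' = {1, 3, 4, 7, 8, 9}
Claimed RHS: A' ∪ B' = {1, 3, 4, 6, 7, 8, 9}
Identity is INVALID: LHS = {1, 7} but the RHS claimed here equals {1, 3, 4, 6, 7, 8, 9}. The correct form is (A ∪ B)' = A' ∩ B'.

Identity is invalid: (A ∪ B)' = {1, 7} but A' ∪ B' = {1, 3, 4, 6, 7, 8, 9}. The correct De Morgan law is (A ∪ B)' = A' ∩ B'.


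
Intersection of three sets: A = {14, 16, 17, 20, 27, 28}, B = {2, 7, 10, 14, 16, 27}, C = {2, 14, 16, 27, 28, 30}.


A ∩ B = {14, 16, 27}
(A ∩ B) ∩ C = {14, 16, 27}

A ∩ B ∩ C = {14, 16, 27}


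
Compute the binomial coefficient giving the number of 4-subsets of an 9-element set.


C(n,k) = n! / (k!(n-k)!)
C(9,4) = 9! / (4!5!)
= 126

C(9,4) = 126


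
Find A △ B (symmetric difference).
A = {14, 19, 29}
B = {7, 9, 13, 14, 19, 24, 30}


A △ B = (A \ B) ∪ (B \ A) = elements in exactly one of A or B
A \ B = {29}
B \ A = {7, 9, 13, 24, 30}
A △ B = {7, 9, 13, 24, 29, 30}

A △ B = {7, 9, 13, 24, 29, 30}


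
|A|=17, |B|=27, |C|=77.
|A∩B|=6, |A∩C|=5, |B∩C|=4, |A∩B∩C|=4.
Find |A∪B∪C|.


|A∪B∪C| = |A|+|B|+|C| - |A∩B|-|A∩C|-|B∩C| + |A∩B∩C|
= 17+27+77 - 6-5-4 + 4
= 121 - 15 + 4
= 110

|A ∪ B ∪ C| = 110


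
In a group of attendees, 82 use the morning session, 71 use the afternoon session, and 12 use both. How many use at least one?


|A ∪ B| = |A| + |B| - |A ∩ B|
= 82 + 71 - 12
= 141

|A ∪ B| = 141


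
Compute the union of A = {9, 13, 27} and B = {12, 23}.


A ∪ B = all elements in A or B (or both)
A = {9, 13, 27}
B = {12, 23}
A ∪ B = {9, 12, 13, 23, 27}

A ∪ B = {9, 12, 13, 23, 27}


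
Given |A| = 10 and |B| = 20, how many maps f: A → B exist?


Each of |A| = 10 inputs maps to any of |B| = 20 outputs.
# functions = |B|^|A| = 20^10
= 10240000000000

Number of functions = 10240000000000


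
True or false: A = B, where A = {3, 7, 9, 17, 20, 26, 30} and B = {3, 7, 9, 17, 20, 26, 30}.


Two sets are equal iff they have exactly the same elements.
A = {3, 7, 9, 17, 20, 26, 30}
B = {3, 7, 9, 17, 20, 26, 30}
Same elements → A = B

Yes, A = B


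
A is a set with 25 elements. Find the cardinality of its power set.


Number of subsets = 2^n
= 2^25
= 33554432

|P(A)| = 33554432


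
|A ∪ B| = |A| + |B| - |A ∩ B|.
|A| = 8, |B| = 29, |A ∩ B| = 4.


|A ∪ B| = |A| + |B| - |A ∩ B|
= 8 + 29 - 4
= 33

|A ∪ B| = 33


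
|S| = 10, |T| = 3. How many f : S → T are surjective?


n = |S| = 10, k = |T| = 3. Surjections via inclusion-exclusion:
S(n,k) = Σ(-1)^i × C(k,i) × (k-i)^n, i=0 to k
i=0: (-1)^0×C(3,0)×3^10 = 59049
i=1: (-1)^1×C(3,1)×2^10 = -3072
i=2: (-1)^2×C(3,2)×1^10 = 3
i=3: (-1)^3×C(3,3)×0^10 = 0
Total = 55980

Number of surjections = 55980


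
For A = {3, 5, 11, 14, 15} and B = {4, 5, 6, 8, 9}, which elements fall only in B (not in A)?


A = {3, 5, 11, 14, 15}
B = {4, 5, 6, 8, 9}
Region: only in B (not in A)
Elements: {4, 6, 8, 9}

Elements only in B (not in A): {4, 6, 8, 9}


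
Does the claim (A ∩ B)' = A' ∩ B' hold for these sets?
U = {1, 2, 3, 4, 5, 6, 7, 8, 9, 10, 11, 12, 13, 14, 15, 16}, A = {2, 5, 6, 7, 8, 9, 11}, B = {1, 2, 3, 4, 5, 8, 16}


LHS: A ∩ B = {2, 5, 8}
(A ∩ B)' = U \ (A ∩ B) = {1, 3, 4, 6, 7, 9, 10, 11, 12, 13, 14, 15, 16}
A' = {1, 3, 4, 10, 12, 13, 14, 15, 16}, B' = {6, 7, 9, 10, 11, 12, 13, 14, 15}
Claimed RHS: A' ∩ B' = {10, 12, 13, 14, 15}
Identity is INVALID: LHS = {1, 3, 4, 6, 7, 9, 10, 11, 12, 13, 14, 15, 16} but the RHS claimed here equals {10, 12, 13, 14, 15}. The correct form is (A ∩ B)' = A' ∪ B'.

Identity is invalid: (A ∩ B)' = {1, 3, 4, 6, 7, 9, 10, 11, 12, 13, 14, 15, 16} but A' ∩ B' = {10, 12, 13, 14, 15}. The correct De Morgan law is (A ∩ B)' = A' ∪ B'.


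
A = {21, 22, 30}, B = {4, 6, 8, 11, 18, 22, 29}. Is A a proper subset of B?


A ⊂ B requires: A ⊆ B AND A ≠ B.
A ⊆ B? No
A ⊄ B, so A is not a proper subset.

No, A is not a proper subset of B


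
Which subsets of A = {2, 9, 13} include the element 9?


A subset of A contains 9 iff the remaining 2 elements form any subset of A \ {9}.
Count: 2^(n-1) = 2^2 = 4
Subsets containing 9: {9}, {2, 9}, {9, 13}, {2, 9, 13}

Subsets containing 9 (4 total): {9}, {2, 9}, {9, 13}, {2, 9, 13}


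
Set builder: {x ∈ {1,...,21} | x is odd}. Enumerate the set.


Checking each candidate:
Condition: odd numbers in {1,...,21}
Result = {1, 3, 5, 7, 9, 11, 13, 15, 17, 19, 21}

{1, 3, 5, 7, 9, 11, 13, 15, 17, 19, 21}


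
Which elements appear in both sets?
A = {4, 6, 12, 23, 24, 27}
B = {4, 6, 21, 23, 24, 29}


A ∩ B = elements in both A and B
A = {4, 6, 12, 23, 24, 27}
B = {4, 6, 21, 23, 24, 29}
A ∩ B = {4, 6, 23, 24}

A ∩ B = {4, 6, 23, 24}


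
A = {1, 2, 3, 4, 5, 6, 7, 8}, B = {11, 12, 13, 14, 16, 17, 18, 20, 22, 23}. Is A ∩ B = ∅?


Disjoint means A ∩ B = ∅.
A ∩ B = ∅
A ∩ B = ∅, so A and B are disjoint.

Yes, A and B are disjoint


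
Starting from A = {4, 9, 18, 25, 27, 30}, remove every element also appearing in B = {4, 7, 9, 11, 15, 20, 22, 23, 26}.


A \ B = elements in A but not in B
A = {4, 9, 18, 25, 27, 30}
B = {4, 7, 9, 11, 15, 20, 22, 23, 26}
Remove from A any elements in B
A \ B = {18, 25, 27, 30}

A \ B = {18, 25, 27, 30}


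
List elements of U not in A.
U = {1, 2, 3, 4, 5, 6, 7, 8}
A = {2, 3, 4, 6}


Aᶜ = U \ A = elements in U but not in A
U = {1, 2, 3, 4, 5, 6, 7, 8}
A = {2, 3, 4, 6}
Aᶜ = {1, 5, 7, 8}

Aᶜ = {1, 5, 7, 8}


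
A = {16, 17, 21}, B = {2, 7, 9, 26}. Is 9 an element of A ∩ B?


A = {16, 17, 21}, B = {2, 7, 9, 26}
A ∩ B = elements in both A and B
A ∩ B = ∅
Checking if 9 ∈ A ∩ B
9 is not in A ∩ B → False

9 ∉ A ∩ B


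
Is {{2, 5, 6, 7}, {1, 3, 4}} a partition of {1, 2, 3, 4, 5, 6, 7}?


A partition requires: (1) non-empty parts, (2) pairwise disjoint, (3) union = U
Parts: {2, 5, 6, 7}, {1, 3, 4}
Union of parts: {1, 2, 3, 4, 5, 6, 7}
U = {1, 2, 3, 4, 5, 6, 7}
All non-empty? True
Pairwise disjoint? True
Covers U? True

Yes, valid partition


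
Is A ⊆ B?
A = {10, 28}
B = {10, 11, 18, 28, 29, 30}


A ⊆ B means every element of A is in B.
All elements of A are in B.
So A ⊆ B.

Yes, A ⊆ B


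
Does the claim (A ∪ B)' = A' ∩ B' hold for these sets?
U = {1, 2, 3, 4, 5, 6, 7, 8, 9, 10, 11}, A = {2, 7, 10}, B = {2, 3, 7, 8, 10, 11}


LHS: A ∪ B = {2, 3, 7, 8, 10, 11}
(A ∪ B)' = U \ (A ∪ B) = {1, 4, 5, 6, 9}
A' = {1, 3, 4, 5, 6, 8, 9, 11}, B' = {1, 4, 5, 6, 9}
Claimed RHS: A' ∩ B' = {1, 4, 5, 6, 9}
Identity is VALID: LHS = RHS = {1, 4, 5, 6, 9} ✓

Identity is valid. (A ∪ B)' = A' ∩ B' = {1, 4, 5, 6, 9}


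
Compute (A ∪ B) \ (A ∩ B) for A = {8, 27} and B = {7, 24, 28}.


A △ B = (A \ B) ∪ (B \ A) = elements in exactly one of A or B
A \ B = {8, 27}
B \ A = {7, 24, 28}
A △ B = {7, 8, 24, 27, 28}

A △ B = {7, 8, 24, 27, 28}


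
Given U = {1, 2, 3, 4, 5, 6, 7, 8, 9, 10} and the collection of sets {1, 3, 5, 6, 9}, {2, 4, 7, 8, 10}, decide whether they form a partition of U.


A partition requires: (1) non-empty parts, (2) pairwise disjoint, (3) union = U
Parts: {1, 3, 5, 6, 9}, {2, 4, 7, 8, 10}
Union of parts: {1, 2, 3, 4, 5, 6, 7, 8, 9, 10}
U = {1, 2, 3, 4, 5, 6, 7, 8, 9, 10}
All non-empty? True
Pairwise disjoint? True
Covers U? True

Yes, valid partition


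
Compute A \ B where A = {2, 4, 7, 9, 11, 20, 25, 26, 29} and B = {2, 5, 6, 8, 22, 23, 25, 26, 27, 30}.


A \ B = elements in A but not in B
A = {2, 4, 7, 9, 11, 20, 25, 26, 29}
B = {2, 5, 6, 8, 22, 23, 25, 26, 27, 30}
Remove from A any elements in B
A \ B = {4, 7, 9, 11, 20, 29}

A \ B = {4, 7, 9, 11, 20, 29}


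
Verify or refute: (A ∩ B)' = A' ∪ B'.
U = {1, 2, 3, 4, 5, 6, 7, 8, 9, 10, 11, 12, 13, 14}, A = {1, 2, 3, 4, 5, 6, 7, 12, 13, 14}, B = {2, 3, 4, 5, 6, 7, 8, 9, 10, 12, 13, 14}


LHS: A ∩ B = {2, 3, 4, 5, 6, 7, 12, 13, 14}
(A ∩ B)' = U \ (A ∩ B) = {1, 8, 9, 10, 11}
A' = {8, 9, 10, 11}, B' = {1, 11}
Claimed RHS: A' ∪ B' = {1, 8, 9, 10, 11}
Identity is VALID: LHS = RHS = {1, 8, 9, 10, 11} ✓

Identity is valid. (A ∩ B)' = A' ∪ B' = {1, 8, 9, 10, 11}


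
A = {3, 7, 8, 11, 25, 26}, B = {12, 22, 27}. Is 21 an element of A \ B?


A = {3, 7, 8, 11, 25, 26}, B = {12, 22, 27}
A \ B = elements in A but not in B
A \ B = {3, 7, 8, 11, 25, 26}
Checking if 21 ∈ A \ B
21 is not in A \ B → False

21 ∉ A \ B


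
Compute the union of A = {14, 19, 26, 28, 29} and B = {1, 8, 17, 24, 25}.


A ∪ B = all elements in A or B (or both)
A = {14, 19, 26, 28, 29}
B = {1, 8, 17, 24, 25}
A ∪ B = {1, 8, 14, 17, 19, 24, 25, 26, 28, 29}

A ∪ B = {1, 8, 14, 17, 19, 24, 25, 26, 28, 29}


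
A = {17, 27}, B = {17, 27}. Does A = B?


Two sets are equal iff they have exactly the same elements.
A = {17, 27}
B = {17, 27}
Same elements → A = B

Yes, A = B


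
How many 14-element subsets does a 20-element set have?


C(n,k) = n! / (k!(n-k)!)
C(20,14) = 20! / (14!6!)
= 38760

C(20,14) = 38760


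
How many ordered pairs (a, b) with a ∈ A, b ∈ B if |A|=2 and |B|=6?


|A × B| = |A| × |B|
= 2 × 6
= 12

|A × B| = 12


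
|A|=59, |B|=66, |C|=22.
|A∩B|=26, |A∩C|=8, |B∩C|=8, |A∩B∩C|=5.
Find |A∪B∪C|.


|A∪B∪C| = |A|+|B|+|C| - |A∩B|-|A∩C|-|B∩C| + |A∩B∩C|
= 59+66+22 - 26-8-8 + 5
= 147 - 42 + 5
= 110

|A ∪ B ∪ C| = 110


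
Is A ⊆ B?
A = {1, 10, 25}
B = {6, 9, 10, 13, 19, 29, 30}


A ⊆ B means every element of A is in B.
Elements in A not in B: {1, 25}
So A ⊄ B.

No, A ⊄ B


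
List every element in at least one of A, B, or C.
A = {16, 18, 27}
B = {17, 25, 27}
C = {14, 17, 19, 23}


A ∪ B = {16, 17, 18, 25, 27}
(A ∪ B) ∪ C = {14, 16, 17, 18, 19, 23, 25, 27}

A ∪ B ∪ C = {14, 16, 17, 18, 19, 23, 25, 27}


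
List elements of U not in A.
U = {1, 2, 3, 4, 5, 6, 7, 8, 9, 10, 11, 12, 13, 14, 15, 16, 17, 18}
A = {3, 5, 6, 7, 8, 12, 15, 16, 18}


Aᶜ = U \ A = elements in U but not in A
U = {1, 2, 3, 4, 5, 6, 7, 8, 9, 10, 11, 12, 13, 14, 15, 16, 17, 18}
A = {3, 5, 6, 7, 8, 12, 15, 16, 18}
Aᶜ = {1, 2, 4, 9, 10, 11, 13, 14, 17}

Aᶜ = {1, 2, 4, 9, 10, 11, 13, 14, 17}


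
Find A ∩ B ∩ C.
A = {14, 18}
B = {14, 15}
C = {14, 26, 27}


A ∩ B = {14}
(A ∩ B) ∩ C = {14}

A ∩ B ∩ C = {14}


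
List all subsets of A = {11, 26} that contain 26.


A subset of A contains 26 iff the remaining 1 elements form any subset of A \ {26}.
Count: 2^(n-1) = 2^1 = 2
Subsets containing 26: {26}, {11, 26}

Subsets containing 26 (2 total): {26}, {11, 26}


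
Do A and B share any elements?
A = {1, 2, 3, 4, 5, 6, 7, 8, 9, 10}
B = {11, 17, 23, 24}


Disjoint means A ∩ B = ∅.
A ∩ B = ∅
A ∩ B = ∅, so A and B are disjoint.

No — A and B share no elements (A ∩ B = ∅), so they are disjoint


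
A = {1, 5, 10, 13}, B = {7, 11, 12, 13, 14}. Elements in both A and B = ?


A = {1, 5, 10, 13}
B = {7, 11, 12, 13, 14}
Region: in both A and B
Elements: {13}

Elements in both A and B: {13}


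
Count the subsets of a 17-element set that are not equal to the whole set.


Total subsets = 2^n = 2^17 = 131072
Proper subsets exclude the set itself: 2^n - 1
= 131072 - 1
= 131071

Number of proper subsets = 131071


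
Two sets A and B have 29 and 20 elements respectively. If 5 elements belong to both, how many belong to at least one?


|A ∪ B| = |A| + |B| - |A ∩ B|
= 29 + 20 - 5
= 44

|A ∪ B| = 44


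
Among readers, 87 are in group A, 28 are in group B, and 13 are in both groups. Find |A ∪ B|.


|A ∪ B| = |A| + |B| - |A ∩ B|
= 87 + 28 - 13
= 102

|A ∪ B| = 102


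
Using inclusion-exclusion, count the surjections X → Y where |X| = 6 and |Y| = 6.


n = |X| = 6, k = |Y| = 6. Surjections via inclusion-exclusion:
S(n,k) = Σ(-1)^i × C(k,i) × (k-i)^n, i=0 to k
i=0: (-1)^0×C(6,0)×6^6 = 46656
i=1: (-1)^1×C(6,1)×5^6 = -93750
i=2: (-1)^2×C(6,2)×4^6 = 61440
i=3: (-1)^3×C(6,3)×3^6 = -14580
i=4: (-1)^4×C(6,4)×2^6 = 960
i=5: (-1)^5×C(6,5)×1^6 = -6
i=6: (-1)^6×C(6,6)×0^6 = 0
Total = 720

Number of surjections = 720


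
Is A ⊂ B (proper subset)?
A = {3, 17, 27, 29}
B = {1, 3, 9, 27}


A ⊂ B requires: A ⊆ B AND A ≠ B.
A ⊆ B? No
A ⊄ B, so A is not a proper subset.

No, A is not a proper subset of B


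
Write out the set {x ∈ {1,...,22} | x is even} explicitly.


Checking each candidate:
Condition: even numbers in {1,...,22}
Result = {2, 4, 6, 8, 10, 12, 14, 16, 18, 20, 22}

{2, 4, 6, 8, 10, 12, 14, 16, 18, 20, 22}


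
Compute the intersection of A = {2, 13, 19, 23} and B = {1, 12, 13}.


A ∩ B = elements in both A and B
A = {2, 13, 19, 23}
B = {1, 12, 13}
A ∩ B = {13}

A ∩ B = {13}


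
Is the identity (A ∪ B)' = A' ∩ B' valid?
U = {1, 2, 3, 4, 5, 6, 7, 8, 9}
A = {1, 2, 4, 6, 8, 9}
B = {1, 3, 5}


LHS: A ∪ B = {1, 2, 3, 4, 5, 6, 8, 9}
(A ∪ B)' = U \ (A ∪ B) = {7}
A' = {3, 5, 7}, B' = {2, 4, 6, 7, 8, 9}
Claimed RHS: A' ∩ B' = {7}
Identity is VALID: LHS = RHS = {7} ✓

Identity is valid. (A ∪ B)' = A' ∩ B' = {7}


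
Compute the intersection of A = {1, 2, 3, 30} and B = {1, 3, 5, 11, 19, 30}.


A ∩ B = elements in both A and B
A = {1, 2, 3, 30}
B = {1, 3, 5, 11, 19, 30}
A ∩ B = {1, 3, 30}

A ∩ B = {1, 3, 30}


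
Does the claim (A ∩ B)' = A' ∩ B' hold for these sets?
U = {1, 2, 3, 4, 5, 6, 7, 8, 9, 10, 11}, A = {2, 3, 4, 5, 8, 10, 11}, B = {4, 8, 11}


LHS: A ∩ B = {4, 8, 11}
(A ∩ B)' = U \ (A ∩ B) = {1, 2, 3, 5, 6, 7, 9, 10}
A' = {1, 6, 7, 9}, B' = {1, 2, 3, 5, 6, 7, 9, 10}
Claimed RHS: A' ∩ B' = {1, 6, 7, 9}
Identity is INVALID: LHS = {1, 2, 3, 5, 6, 7, 9, 10} but the RHS claimed here equals {1, 6, 7, 9}. The correct form is (A ∩ B)' = A' ∪ B'.

Identity is invalid: (A ∩ B)' = {1, 2, 3, 5, 6, 7, 9, 10} but A' ∩ B' = {1, 6, 7, 9}. The correct De Morgan law is (A ∩ B)' = A' ∪ B'.


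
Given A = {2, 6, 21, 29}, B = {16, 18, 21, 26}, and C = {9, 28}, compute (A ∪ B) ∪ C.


A ∪ B = {2, 6, 16, 18, 21, 26, 29}
(A ∪ B) ∪ C = {2, 6, 9, 16, 18, 21, 26, 28, 29}

A ∪ B ∪ C = {2, 6, 9, 16, 18, 21, 26, 28, 29}


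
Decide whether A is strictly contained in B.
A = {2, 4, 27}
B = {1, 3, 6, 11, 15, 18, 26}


A ⊂ B requires: A ⊆ B AND A ≠ B.
A ⊆ B? No
A ⊄ B, so A is not a proper subset.

No, A is not a proper subset of B


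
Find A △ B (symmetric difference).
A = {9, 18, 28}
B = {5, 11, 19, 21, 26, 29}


A △ B = (A \ B) ∪ (B \ A) = elements in exactly one of A or B
A \ B = {9, 18, 28}
B \ A = {5, 11, 19, 21, 26, 29}
A △ B = {5, 9, 11, 18, 19, 21, 26, 28, 29}

A △ B = {5, 9, 11, 18, 19, 21, 26, 28, 29}


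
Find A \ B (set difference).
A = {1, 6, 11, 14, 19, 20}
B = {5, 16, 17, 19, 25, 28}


A \ B = elements in A but not in B
A = {1, 6, 11, 14, 19, 20}
B = {5, 16, 17, 19, 25, 28}
Remove from A any elements in B
A \ B = {1, 6, 11, 14, 20}

A \ B = {1, 6, 11, 14, 20}


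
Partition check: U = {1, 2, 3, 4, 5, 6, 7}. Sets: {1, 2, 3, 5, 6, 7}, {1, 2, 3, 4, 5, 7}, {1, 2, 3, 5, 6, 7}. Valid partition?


A partition requires: (1) non-empty parts, (2) pairwise disjoint, (3) union = U
Parts: {1, 2, 3, 5, 6, 7}, {1, 2, 3, 4, 5, 7}, {1, 2, 3, 5, 6, 7}
Union of parts: {1, 2, 3, 4, 5, 6, 7}
U = {1, 2, 3, 4, 5, 6, 7}
All non-empty? True
Pairwise disjoint? False
Covers U? True

No, not a valid partition


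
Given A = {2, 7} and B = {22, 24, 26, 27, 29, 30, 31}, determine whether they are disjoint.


Disjoint means A ∩ B = ∅.
A ∩ B = ∅
A ∩ B = ∅, so A and B are disjoint.

Yes, A and B are disjoint


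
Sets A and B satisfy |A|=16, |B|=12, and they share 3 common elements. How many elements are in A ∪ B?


|A ∪ B| = |A| + |B| - |A ∩ B|
= 16 + 12 - 3
= 25

|A ∪ B| = 25


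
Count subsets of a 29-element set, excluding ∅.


Total subsets = 2^n = 2^29 = 536870912
Non-empty subsets exclude the empty set: 2^n - 1
= 536870912 - 1
= 536870911

Number of non-empty subsets = 536870911


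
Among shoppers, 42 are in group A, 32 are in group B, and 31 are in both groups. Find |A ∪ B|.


|A ∪ B| = |A| + |B| - |A ∩ B|
= 42 + 32 - 31
= 43

|A ∪ B| = 43


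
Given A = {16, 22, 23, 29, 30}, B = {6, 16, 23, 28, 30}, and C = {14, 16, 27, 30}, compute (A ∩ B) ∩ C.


A ∩ B = {16, 23, 30}
(A ∩ B) ∩ C = {16, 30}

A ∩ B ∩ C = {16, 30}


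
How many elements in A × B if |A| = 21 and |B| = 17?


|A × B| = |A| × |B|
= 21 × 17
= 357

|A × B| = 357


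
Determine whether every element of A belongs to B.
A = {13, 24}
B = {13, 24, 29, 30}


A ⊆ B means every element of A is in B.
All elements of A are in B.
So A ⊆ B.

Yes, A ⊆ B


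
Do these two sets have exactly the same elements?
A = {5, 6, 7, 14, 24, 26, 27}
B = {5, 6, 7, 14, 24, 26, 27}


Two sets are equal iff they have exactly the same elements.
A = {5, 6, 7, 14, 24, 26, 27}
B = {5, 6, 7, 14, 24, 26, 27}
Same elements → A = B

Yes, A = B


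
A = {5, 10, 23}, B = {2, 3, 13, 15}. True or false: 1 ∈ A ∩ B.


A = {5, 10, 23}, B = {2, 3, 13, 15}
A ∩ B = elements in both A and B
A ∩ B = ∅
Checking if 1 ∈ A ∩ B
1 is not in A ∩ B → False

1 ∉ A ∩ B


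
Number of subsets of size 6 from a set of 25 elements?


C(n,k) = n! / (k!(n-k)!)
C(25,6) = 25! / (6!19!)
= 177100

C(25,6) = 177100


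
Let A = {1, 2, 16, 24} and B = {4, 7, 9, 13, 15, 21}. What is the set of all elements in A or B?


A ∪ B = all elements in A or B (or both)
A = {1, 2, 16, 24}
B = {4, 7, 9, 13, 15, 21}
A ∪ B = {1, 2, 4, 7, 9, 13, 15, 16, 21, 24}

A ∪ B = {1, 2, 4, 7, 9, 13, 15, 16, 21, 24}


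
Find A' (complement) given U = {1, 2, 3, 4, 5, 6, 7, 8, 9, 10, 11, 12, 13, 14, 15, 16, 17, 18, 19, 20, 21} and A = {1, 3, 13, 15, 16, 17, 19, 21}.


Aᶜ = U \ A = elements in U but not in A
U = {1, 2, 3, 4, 5, 6, 7, 8, 9, 10, 11, 12, 13, 14, 15, 16, 17, 18, 19, 20, 21}
A = {1, 3, 13, 15, 16, 17, 19, 21}
Aᶜ = {2, 4, 5, 6, 7, 8, 9, 10, 11, 12, 14, 18, 20}

Aᶜ = {2, 4, 5, 6, 7, 8, 9, 10, 11, 12, 14, 18, 20}


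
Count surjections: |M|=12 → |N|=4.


n = |M| = 12, k = |N| = 4. Surjections via inclusion-exclusion:
S(n,k) = Σ(-1)^i × C(k,i) × (k-i)^n, i=0 to k
i=0: (-1)^0×C(4,0)×4^12 = 16777216
i=1: (-1)^1×C(4,1)×3^12 = -2125764
i=2: (-1)^2×C(4,2)×2^12 = 24576
i=3: (-1)^3×C(4,3)×1^12 = -4
i=4: (-1)^4×C(4,4)×0^12 = 0
Total = 14676024

Number of surjections = 14676024


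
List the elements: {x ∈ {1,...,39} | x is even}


Checking each candidate:
Condition: even numbers in {1,...,39}
Result = {2, 4, 6, 8, 10, 12, 14, 16, 18, 20, 22, 24, 26, 28, 30, 32, 34, 36, 38}

{2, 4, 6, 8, 10, 12, 14, 16, 18, 20, 22, 24, 26, 28, 30, 32, 34, 36, 38}


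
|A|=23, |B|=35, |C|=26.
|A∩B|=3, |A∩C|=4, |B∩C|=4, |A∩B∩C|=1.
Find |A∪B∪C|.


|A∪B∪C| = |A|+|B|+|C| - |A∩B|-|A∩C|-|B∩C| + |A∩B∩C|
= 23+35+26 - 3-4-4 + 1
= 84 - 11 + 1
= 74

|A ∪ B ∪ C| = 74


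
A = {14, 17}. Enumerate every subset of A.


|A| = 2, so |P(A)| = 2^2 = 4
Enumerate subsets by cardinality (0 to 2):
∅, {14}, {17}, {14, 17}

P(A) has 4 subsets: ∅, {14}, {17}, {14, 17}


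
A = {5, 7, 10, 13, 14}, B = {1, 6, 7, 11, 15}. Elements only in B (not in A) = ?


A = {5, 7, 10, 13, 14}
B = {1, 6, 7, 11, 15}
Region: only in B (not in A)
Elements: {1, 6, 11, 15}

Elements only in B (not in A): {1, 6, 11, 15}
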